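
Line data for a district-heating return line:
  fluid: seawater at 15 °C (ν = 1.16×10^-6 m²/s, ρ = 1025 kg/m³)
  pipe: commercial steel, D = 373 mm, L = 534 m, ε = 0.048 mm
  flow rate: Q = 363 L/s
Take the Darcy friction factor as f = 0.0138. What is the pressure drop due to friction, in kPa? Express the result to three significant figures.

Δp ≈ 112 kPa

V = 4Q/(πD²) = 4·0.363/(π·0.373²) = 3.322 m/s
h_f = f(L/D)V²/(2g) = 0.01380·(534/0.373)·3.322²/(2·9.81) = 11.11 m
Δp = ρg·h_f = 1025·9.81·11.11 = 111.7 kPa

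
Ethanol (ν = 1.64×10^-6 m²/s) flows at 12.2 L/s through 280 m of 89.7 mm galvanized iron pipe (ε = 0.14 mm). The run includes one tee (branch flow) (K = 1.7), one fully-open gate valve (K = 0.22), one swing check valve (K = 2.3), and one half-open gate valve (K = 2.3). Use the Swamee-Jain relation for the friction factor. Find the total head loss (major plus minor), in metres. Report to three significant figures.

V = 4Q/(πD²) = 1.931 m/s; V²/2g = 0.1900 m
Re = 1.06×10^5, ε/D = 0.00156 → f = 0.02403 (Swamee-Jain)
Major: h_f = f(L/D)·V²/2g = 0.02403·3122·0.1900 = 14.25 m
Minor: ΣK = 6.52; h_m = ΣK·V²/2g = 1.239 m
Total H_L = 14.25 + 1.239 = 15.49 m

H_L ≈ 15.5 m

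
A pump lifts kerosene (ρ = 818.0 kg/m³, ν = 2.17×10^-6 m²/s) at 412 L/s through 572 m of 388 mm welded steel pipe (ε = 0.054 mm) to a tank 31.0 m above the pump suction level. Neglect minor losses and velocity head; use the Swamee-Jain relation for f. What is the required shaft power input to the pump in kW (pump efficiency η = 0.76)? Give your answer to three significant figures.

P_shaft ≈ 193 kW

V = 4Q/(πD²) = 3.485 m/s; Re = 6.23×10^5; ε/D = 1.39×10^-4; f = 0.01459
h_f = f(L/D)V²/2g = 13.31 m
Total head H = z + h_f = 31.0 + 13.31 = 44.31 m
P_hyd = ρgQH = 818.0·9.81·0.412·44.31 = 146.5 kW
P_shaft = P_hyd/η = 146.5/0.76 = 192.8 kW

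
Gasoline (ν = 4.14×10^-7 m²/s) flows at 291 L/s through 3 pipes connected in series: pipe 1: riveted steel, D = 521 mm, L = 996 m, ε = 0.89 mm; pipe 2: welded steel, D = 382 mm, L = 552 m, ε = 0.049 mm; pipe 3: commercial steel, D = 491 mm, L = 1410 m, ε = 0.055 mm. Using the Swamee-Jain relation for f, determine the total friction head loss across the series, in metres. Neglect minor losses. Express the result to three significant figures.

Pipe 1: V = 1.365 m/s, Re = 1.72×10^6, ε/D = 0.00171, f = 0.02265, h_1 = f(L/D)V²/2g = 4.111 m
Pipe 2: V = 2.539 m/s, Re = 2.34×10^6, ε/D = 1.28×10^-4, f = 0.01325, h_2 = f(L/D)V²/2g = 6.291 m
Pipe 3: V = 1.537 m/s, Re = 1.82×10^6, ε/D = 1.12×10^-4, f = 0.01315, h_3 = f(L/D)V²/2g = 4.545 m
Series → Q common, losses add: H = Σh = 14.95 m

H ≈ 14.9 m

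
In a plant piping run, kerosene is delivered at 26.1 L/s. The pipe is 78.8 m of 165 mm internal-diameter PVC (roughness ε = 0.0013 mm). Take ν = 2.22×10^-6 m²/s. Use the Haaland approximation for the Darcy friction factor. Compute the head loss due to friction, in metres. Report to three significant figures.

h_f ≈ 0.661 m

V = 4Q/(πD²) = 4·0.0261/(π·0.165²) = 1.221 m/s
Re = VD/ν = 1.221·0.165/2.22×10^-6 = 9.07×10^4 → turbulent
ε/D = 0.0013/165 = 7.88×10^-6
Haaland: f = 0.01822
h_f = f(L/D)V²/(2g) = 0.01822·(78.8/0.165)·1.221²/(2·9.81) = 0.6607 m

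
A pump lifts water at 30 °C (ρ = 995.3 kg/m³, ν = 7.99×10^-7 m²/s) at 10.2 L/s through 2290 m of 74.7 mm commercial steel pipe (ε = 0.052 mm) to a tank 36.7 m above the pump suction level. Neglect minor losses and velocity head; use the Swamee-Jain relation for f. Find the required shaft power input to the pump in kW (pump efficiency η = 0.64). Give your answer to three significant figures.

V = 4Q/(πD²) = 2.327 m/s; Re = 2.18×10^5; ε/D = 6.96×10^-4; f = 0.01978
h_f = f(L/D)V²/2g = 167.4 m
Total head H = z + h_f = 36.7 + 167.4 = 204.1 m
P_hyd = ρgQH = 995.3·9.81·0.0102·204.1 = 20.32 kW
P_shaft = P_hyd/η = 20.32/0.64 = 31.76 kW

P_shaft ≈ 31.8 kW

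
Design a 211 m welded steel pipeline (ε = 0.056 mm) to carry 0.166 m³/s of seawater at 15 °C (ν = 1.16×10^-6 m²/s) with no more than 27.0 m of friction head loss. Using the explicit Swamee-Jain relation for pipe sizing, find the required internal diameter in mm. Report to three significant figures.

Swamee-Jain (Type III): D = 0.66·[ε^1.25·(LQ²/(gh_f))^4.75 + ν·Q^9.4·(L/(gh_f))^5.2]^0.04
LQ²/(gh_f) = 0.02195; L/(gh_f) = 0.7966
Term 1 = ε^1.25·(…)^4.75 = 6.42×10^-14; Term 2 = ν·Q^9.4·(…)^5.2 = 1.66×10^-14
D = 0.66·(6.42×10^-14 + 1.66×10^-14)^0.04 = 0.1976 m = 198 mm
Check: V = 5.41 m/s, Re = 9.22×10^5, f = 0.01566, h_f = 25.0 m ≈ 27.0 m ✓

D ≈ 198 mm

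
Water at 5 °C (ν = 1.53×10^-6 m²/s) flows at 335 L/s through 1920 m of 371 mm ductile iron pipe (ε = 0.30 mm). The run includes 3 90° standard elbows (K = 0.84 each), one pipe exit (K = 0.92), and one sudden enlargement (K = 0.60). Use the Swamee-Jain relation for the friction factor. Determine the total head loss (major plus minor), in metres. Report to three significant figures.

H_L ≈ 50.7 m

V = 4Q/(πD²) = 3.099 m/s; V²/2g = 0.4895 m
Re = 7.51×10^5, ε/D = 8.09×10^-4 → f = 0.01923 (Swamee-Jain)
Major: h_f = f(L/D)·V²/2g = 0.01923·5175·0.4895 = 48.72 m
Minor: ΣK = 4.04; h_m = ΣK·V²/2g = 1.977 m
Total H_L = 48.72 + 1.977 = 50.69 m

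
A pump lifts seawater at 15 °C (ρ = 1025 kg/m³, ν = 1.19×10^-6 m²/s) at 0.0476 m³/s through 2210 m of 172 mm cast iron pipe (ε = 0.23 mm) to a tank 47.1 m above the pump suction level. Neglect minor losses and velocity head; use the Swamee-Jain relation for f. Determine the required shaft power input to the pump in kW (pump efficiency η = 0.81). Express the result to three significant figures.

V = 4Q/(πD²) = 2.049 m/s; Re = 2.96×10^5; ε/D = 0.00134; f = 0.02205
h_f = f(L/D)V²/2g = 60.62 m
Total head H = z + h_f = 47.1 + 60.62 = 107.7 m
P_hyd = ρgQH = 1025·9.81·0.0476·107.7 = 51.56 kW
P_shaft = P_hyd/η = 51.56/0.81 = 63.65 kW

P_shaft ≈ 63.6 kW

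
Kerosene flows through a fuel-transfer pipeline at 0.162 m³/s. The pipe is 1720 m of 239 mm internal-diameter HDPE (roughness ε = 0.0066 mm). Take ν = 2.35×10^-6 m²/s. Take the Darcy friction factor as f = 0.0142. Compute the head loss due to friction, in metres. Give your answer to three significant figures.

V = 4Q/(πD²) = 4·0.162/(π·0.239²) = 3.611 m/s
h_f = f(L/D)V²/(2g) = 0.01420·(1720/0.239)·3.611²/(2·9.81) = 67.92 m

h_f ≈ 67.9 m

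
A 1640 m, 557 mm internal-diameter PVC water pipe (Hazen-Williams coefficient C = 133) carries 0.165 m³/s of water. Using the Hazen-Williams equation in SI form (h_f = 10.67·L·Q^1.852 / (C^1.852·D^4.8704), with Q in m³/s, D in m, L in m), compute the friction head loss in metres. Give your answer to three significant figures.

h_f = 10.67·1640·0.165^1.852 / (133^1.852·0.557^4.8704) = 1.254 m

h_f ≈ 1.25 m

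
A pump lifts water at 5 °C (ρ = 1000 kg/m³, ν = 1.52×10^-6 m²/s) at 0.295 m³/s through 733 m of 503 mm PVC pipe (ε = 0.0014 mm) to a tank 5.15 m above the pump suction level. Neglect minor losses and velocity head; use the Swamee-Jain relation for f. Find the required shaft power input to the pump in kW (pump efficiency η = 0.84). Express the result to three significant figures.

V = 4Q/(πD²) = 1.485 m/s; Re = 4.91×10^5; ε/D = 2.78×10^-6; f = 0.01318
h_f = f(L/D)V²/2g = 2.157 m
Total head H = z + h_f = 5.15 + 2.157 = 7.307 m
P_hyd = ρgQH = 1000·9.81·0.295·7.307 = 21.15 kW
P_shaft = P_hyd/η = 21.15/0.84 = 25.17 kW

P_shaft ≈ 25.2 kW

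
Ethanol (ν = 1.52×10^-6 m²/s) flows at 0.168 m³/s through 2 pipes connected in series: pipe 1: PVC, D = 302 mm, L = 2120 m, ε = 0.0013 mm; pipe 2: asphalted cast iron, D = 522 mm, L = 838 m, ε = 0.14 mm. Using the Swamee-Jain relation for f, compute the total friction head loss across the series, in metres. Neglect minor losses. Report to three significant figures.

Pipe 1: V = 2.345 m/s, Re = 4.66×10^5, ε/D = 4.30×10^-6, f = 0.01332, h_1 = f(L/D)V²/2g = 26.22 m
Pipe 2: V = 0.7850 m/s, Re = 2.70×10^5, ε/D = 2.68×10^-4, f = 0.01701, h_2 = f(L/D)V²/2g = 0.8579 m
Series → Q common, losses add: H = Σh = 27.08 m

H ≈ 27.1 m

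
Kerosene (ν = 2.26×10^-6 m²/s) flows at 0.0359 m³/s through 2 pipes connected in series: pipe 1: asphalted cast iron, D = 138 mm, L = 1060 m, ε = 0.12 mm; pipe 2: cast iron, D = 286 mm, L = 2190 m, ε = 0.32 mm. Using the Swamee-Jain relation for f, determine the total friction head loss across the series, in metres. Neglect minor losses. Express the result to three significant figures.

H ≈ 50.5 m

Pipe 1: V = 2.400 m/s, Re = 1.47×10^5, ε/D = 8.70×10^-4, f = 0.02114, h_1 = f(L/D)V²/2g = 47.67 m
Pipe 2: V = 0.5588 m/s, Re = 7.07×10^4, ε/D = 0.00112, f = 0.02353, h_2 = f(L/D)V²/2g = 2.868 m
Series → Q common, losses add: H = Σh = 50.54 m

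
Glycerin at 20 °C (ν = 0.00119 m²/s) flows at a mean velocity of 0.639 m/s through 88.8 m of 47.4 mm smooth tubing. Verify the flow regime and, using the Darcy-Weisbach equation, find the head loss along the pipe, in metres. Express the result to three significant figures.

Re = VD/ν = 0.639·0.04740/0.00119 = 25.5 → laminar (Re < 2300)
f = 64/Re = 2.514
h_f = f(L/D)V²/(2g) = 2.514·(88.8/0.04740)·0.639²/(2·9.81) = 98.04 m

h_f ≈ 98.0 m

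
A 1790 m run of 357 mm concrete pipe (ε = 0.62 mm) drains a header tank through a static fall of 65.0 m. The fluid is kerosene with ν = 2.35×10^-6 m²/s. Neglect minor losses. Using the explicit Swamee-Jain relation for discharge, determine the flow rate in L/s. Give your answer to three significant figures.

Swamee-Jain (Type II): Q = -0.965·√(gD⁵h_f/L)·ln[ε/(3.7D) + √(3.17ν²L/(gD³h_f))]
√(gD⁵h_f/L) = √(9.81·0.357⁵·65.0/1790) = 0.04545
ε/(3.7D) = 4.69×10^-4; √(3.17ν²L/(gD³h_f)) = 3.29×10^-5
Q = -0.965·0.04545·ln(5.022×10^-4) = 0.3332 m³/s
Check: V = 3.33 m/s, Re = 5.06×10^5, f = 0.02308, h_f = 65.3 m ≈ 65.0 m ✓

Q ≈ 333 L/s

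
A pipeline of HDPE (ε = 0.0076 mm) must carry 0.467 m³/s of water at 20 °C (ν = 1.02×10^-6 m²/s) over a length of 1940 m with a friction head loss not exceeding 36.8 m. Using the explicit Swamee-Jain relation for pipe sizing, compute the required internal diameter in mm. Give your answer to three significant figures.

Swamee-Jain (Type III): D = 0.66·[ε^1.25·(LQ²/(gh_f))^4.75 + ν·Q^9.4·(L/(gh_f))^5.2]^0.04
LQ²/(gh_f) = 1.172; L/(gh_f) = 5.374
Term 1 = ε^1.25·(…)^4.75 = 8.48×10^-7; Term 2 = ν·Q^9.4·(…)^5.2 = 4.98×10^-6
D = 0.66·(8.48×10^-7 + 4.98×10^-6)^0.04 = 0.4075 m = 408 mm
Check: V = 3.58 m/s, Re = 1.43×10^6, f = 0.01148, h_f = 35.7 m ≈ 36.8 m ✓

D ≈ 408 mm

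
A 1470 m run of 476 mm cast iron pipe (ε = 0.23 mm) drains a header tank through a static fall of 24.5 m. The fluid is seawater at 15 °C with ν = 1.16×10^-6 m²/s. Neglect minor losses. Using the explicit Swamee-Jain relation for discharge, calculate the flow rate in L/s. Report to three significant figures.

Q ≈ 539 L/s

Swamee-Jain (Type II): Q = -0.965·√(gD⁵h_f/L)·ln[ε/(3.7D) + √(3.17ν²L/(gD³h_f))]
√(gD⁵h_f/L) = √(9.81·0.476⁵·24.5/1470) = 0.06321
ε/(3.7D) = 1.31×10^-4; √(3.17ν²L/(gD³h_f)) = 1.56×10^-5
Q = -0.965·0.06321·ln(1.461×10^-4) = 0.5387 m³/s
Check: V = 3.03 m/s, Re = 1.24×10^6, f = 0.01708, h_f = 24.6 m ≈ 24.5 m ✓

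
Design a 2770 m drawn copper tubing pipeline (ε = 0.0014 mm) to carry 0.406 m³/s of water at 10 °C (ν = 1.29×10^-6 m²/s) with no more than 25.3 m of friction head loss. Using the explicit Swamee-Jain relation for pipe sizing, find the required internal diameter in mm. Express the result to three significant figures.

D ≈ 452 mm

Swamee-Jain (Type III): D = 0.66·[ε^1.25·(LQ²/(gh_f))^4.75 + ν·Q^9.4·(L/(gh_f))^5.2]^0.04
LQ²/(gh_f) = 1.840; L/(gh_f) = 11.16
Term 1 = ε^1.25·(…)^4.75 = 8.71×10^-7; Term 2 = ν·Q^9.4·(…)^5.2 = 7.56×10^-5
D = 0.66·(8.71×10^-7 + 7.56×10^-5)^0.04 = 0.4517 m = 452 mm
Check: V = 2.53 m/s, Re = 8.87×10^5, f = 0.01192, h_f = 23.9 m ≈ 25.3 m ✓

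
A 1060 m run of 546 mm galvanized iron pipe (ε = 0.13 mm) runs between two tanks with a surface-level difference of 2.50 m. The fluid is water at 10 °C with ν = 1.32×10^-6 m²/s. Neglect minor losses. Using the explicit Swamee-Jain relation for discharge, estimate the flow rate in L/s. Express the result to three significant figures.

Q ≈ 297 L/s

Swamee-Jain (Type II): Q = -0.965·√(gD⁵h_f/L)·ln[ε/(3.7D) + √(3.17ν²L/(gD³h_f))]
√(gD⁵h_f/L) = √(9.81·0.546⁵·2.50/1060) = 0.03351
ε/(3.7D) = 6.44×10^-5; √(3.17ν²L/(gD³h_f)) = 3.83×10^-5
Q = -0.965·0.03351·ln(1.026×10^-4) = 0.2970 m³/s
Check: V = 1.27 m/s, Re = 5.25×10^5, f = 0.01580, h_f = 2.51 m ≈ 2.50 m ✓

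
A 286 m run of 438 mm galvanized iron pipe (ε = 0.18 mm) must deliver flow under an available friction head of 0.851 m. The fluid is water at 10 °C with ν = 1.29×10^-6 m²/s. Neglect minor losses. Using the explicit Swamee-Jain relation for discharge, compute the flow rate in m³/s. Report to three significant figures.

Q ≈ 0.183 m³/s

Swamee-Jain (Type II): Q = -0.965·√(gD⁵h_f/L)·ln[ε/(3.7D) + √(3.17ν²L/(gD³h_f))]
√(gD⁵h_f/L) = √(9.81·0.438⁵·0.851/286) = 0.02169
ε/(3.7D) = 1.11×10^-4; √(3.17ν²L/(gD³h_f)) = 4.64×10^-5
Q = -0.965·0.02169·ln(1.574×10^-4) = 0.1833 m³/s
Check: V = 1.22 m/s, Re = 4.13×10^5, f = 0.01739, h_f = 0.857 m ≈ 0.851 m ✓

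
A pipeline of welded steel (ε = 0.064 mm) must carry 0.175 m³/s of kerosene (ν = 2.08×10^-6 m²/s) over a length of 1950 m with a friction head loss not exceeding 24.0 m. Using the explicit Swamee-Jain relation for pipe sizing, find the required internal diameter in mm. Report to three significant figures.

Swamee-Jain (Type III): D = 0.66·[ε^1.25·(LQ²/(gh_f))^4.75 + ν·Q^9.4·(L/(gh_f))^5.2]^0.04
LQ²/(gh_f) = 0.2536; L/(gh_f) = 8.282
Term 1 = ε^1.25·(…)^4.75 = 8.47×10^-9; Term 2 = ν·Q^9.4·(…)^5.2 = 9.48×10^-9
D = 0.66·(8.47×10^-9 + 9.48×10^-9)^0.04 = 0.3234 m = 323 mm
Check: V = 2.13 m/s, Re = 3.31×10^5, f = 0.01612, h_f = 22.5 m ≈ 24.0 m ✓

D ≈ 323 mm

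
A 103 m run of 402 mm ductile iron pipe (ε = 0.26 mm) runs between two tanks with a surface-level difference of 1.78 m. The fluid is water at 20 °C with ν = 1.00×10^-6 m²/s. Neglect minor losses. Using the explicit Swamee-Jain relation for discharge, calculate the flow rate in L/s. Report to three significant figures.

Swamee-Jain (Type II): Q = -0.965·√(gD⁵h_f/L)·ln[ε/(3.7D) + √(3.17ν²L/(gD³h_f))]
√(gD⁵h_f/L) = √(9.81·0.402⁵·1.78/103) = 0.04219
ε/(3.7D) = 1.75×10^-4; √(3.17ν²L/(gD³h_f)) = 1.70×10^-5
Q = -0.965·0.04219·ln(1.918×10^-4) = 0.3485 m³/s
Check: V = 2.75 m/s, Re = 1.10×10^6, f = 0.01818, h_f = 1.79 m ≈ 1.78 m ✓

Q ≈ 348 L/s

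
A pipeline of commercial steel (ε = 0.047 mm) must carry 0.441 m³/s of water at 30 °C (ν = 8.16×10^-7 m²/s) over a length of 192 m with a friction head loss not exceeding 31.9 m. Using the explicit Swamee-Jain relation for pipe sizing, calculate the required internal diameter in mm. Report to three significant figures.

D ≈ 270 mm

Swamee-Jain (Type III): D = 0.66·[ε^1.25·(LQ²/(gh_f))^4.75 + ν·Q^9.4·(L/(gh_f))^5.2]^0.04
LQ²/(gh_f) = 0.1193; L/(gh_f) = 0.6135
Term 1 = ε^1.25·(…)^4.75 = 1.60×10^-10; Term 2 = ν·Q^9.4·(…)^5.2 = 2.93×10^-11
D = 0.66·(1.60×10^-10 + 2.93×10^-11)^0.04 = 0.2696 m = 270 mm
Check: V = 7.73 m/s, Re = 2.55×10^6, f = 0.01388, h_f = 30.1 m ≈ 31.9 m ✓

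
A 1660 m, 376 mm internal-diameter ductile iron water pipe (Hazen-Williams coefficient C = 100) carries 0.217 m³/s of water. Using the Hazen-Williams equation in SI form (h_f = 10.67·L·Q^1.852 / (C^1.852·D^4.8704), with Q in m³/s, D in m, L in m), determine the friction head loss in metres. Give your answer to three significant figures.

h_f ≈ 24.2 m

h_f = 10.67·1660·0.217^1.852 / (100^1.852·0.376^4.8704) = 24.23 m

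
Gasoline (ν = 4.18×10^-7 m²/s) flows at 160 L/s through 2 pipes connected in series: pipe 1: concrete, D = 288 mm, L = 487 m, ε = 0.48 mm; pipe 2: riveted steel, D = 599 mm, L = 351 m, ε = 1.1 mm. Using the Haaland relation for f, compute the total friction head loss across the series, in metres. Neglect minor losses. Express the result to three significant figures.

Pipe 1: V = 2.456 m/s, Re = 1.69×10^6, ε/D = 0.00167, f = 0.02248, h_1 = f(L/D)V²/2g = 11.69 m
Pipe 2: V = 0.5678 m/s, Re = 8.14×10^5, ε/D = 0.00184, f = 0.02316, h_2 = f(L/D)V²/2g = 0.2229 m
Series → Q common, losses add: H = Σh = 11.91 m

H ≈ 11.9 m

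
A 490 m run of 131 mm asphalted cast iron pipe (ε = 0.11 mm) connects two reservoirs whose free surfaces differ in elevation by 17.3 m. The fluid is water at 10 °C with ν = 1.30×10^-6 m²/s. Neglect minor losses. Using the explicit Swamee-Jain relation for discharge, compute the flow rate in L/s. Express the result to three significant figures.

Q ≈ 28.5 L/s

Swamee-Jain (Type II): Q = -0.965·√(gD⁵h_f/L)·ln[ε/(3.7D) + √(3.17ν²L/(gD³h_f))]
√(gD⁵h_f/L) = √(9.81·0.131⁵·17.3/490) = 0.003655
ε/(3.7D) = 2.27×10^-4; √(3.17ν²L/(gD³h_f)) = 8.29×10^-5
Q = -0.965·0.003655·ln(3.099×10^-4) = 0.02850 m³/s
Check: V = 2.11 m/s, Re = 2.13×10^5, f = 0.02045, h_f = 17.4 m ≈ 17.3 m ✓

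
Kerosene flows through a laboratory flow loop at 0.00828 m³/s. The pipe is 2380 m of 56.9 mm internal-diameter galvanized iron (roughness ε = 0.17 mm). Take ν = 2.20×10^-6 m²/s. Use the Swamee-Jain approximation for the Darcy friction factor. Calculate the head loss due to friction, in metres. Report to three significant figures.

h_f ≈ 631 m

V = 4Q/(πD²) = 4·0.00828/(π·0.0569²) = 3.256 m/s
Re = VD/ν = 3.256·0.0569/2.20×10^-6 = 8.42×10^4 → turbulent
ε/D = 0.17/56.9 = 0.00299
Swamee-Jain: f = 0.02793
h_f = f(L/D)V²/(2g) = 0.02793·(2380/0.0569)·3.256²/(2·9.81) = 631.4 m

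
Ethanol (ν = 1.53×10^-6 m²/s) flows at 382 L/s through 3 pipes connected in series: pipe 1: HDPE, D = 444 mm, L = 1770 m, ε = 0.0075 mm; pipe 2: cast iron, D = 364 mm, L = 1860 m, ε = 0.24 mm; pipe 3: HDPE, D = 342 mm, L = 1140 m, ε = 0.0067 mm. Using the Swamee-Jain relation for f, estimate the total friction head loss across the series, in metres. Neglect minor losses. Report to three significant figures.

H ≈ 116 m

Pipe 1: V = 2.467 m/s, Re = 7.16×10^5, ε/D = 1.69×10^-5, f = 0.01262, h_1 = f(L/D)V²/2g = 15.61 m
Pipe 2: V = 3.671 m/s, Re = 8.73×10^5, ε/D = 6.59×10^-4, f = 0.01836, h_2 = f(L/D)V²/2g = 64.43 m
Pipe 3: V = 4.158 m/s, Re = 9.30×10^5, ε/D = 1.96×10^-5, f = 0.01220, h_3 = f(L/D)V²/2g = 35.83 m
Series → Q common, losses add: H = Σh = 115.9 m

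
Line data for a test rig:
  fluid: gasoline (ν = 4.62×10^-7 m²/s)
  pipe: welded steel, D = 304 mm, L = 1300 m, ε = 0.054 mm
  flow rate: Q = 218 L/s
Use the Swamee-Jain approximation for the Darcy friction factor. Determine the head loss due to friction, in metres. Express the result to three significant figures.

h_f ≈ 27.6 m

V = 4Q/(πD²) = 4·0.218/(π·0.304²) = 3.003 m/s
Re = VD/ν = 3.003·0.304/4.62×10^-7 = 1.98×10^6 → turbulent
ε/D = 0.054/304 = 1.78×10^-4
Swamee-Jain: f = 0.01404
h_f = f(L/D)V²/(2g) = 0.01404·(1300/0.304)·3.003²/(2·9.81) = 27.61 m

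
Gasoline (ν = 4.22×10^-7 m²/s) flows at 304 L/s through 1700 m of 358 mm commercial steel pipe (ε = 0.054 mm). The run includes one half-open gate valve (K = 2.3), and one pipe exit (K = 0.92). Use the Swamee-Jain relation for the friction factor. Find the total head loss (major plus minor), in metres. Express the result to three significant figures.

H_L ≈ 31.4 m

V = 4Q/(πD²) = 3.020 m/s; V²/2g = 0.4649 m
Re = 2.56×10^6, ε/D = 1.51×10^-4 → f = 0.01355 (Swamee-Jain)
Major: h_f = f(L/D)·V²/2g = 0.01355·4749·0.4649 = 29.90 m
Minor: ΣK = 3.22; h_m = ΣK·V²/2g = 1.497 m
Total H_L = 29.90 + 1.497 = 31.40 m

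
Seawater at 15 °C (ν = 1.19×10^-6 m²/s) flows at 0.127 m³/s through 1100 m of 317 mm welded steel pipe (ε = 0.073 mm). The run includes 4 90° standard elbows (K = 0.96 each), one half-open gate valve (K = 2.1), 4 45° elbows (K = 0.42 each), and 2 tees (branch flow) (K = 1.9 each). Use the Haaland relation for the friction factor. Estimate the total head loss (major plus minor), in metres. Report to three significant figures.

H_L ≈ 8.72 m

V = 4Q/(πD²) = 1.609 m/s; V²/2g = 0.1320 m
Re = 4.29×10^5, ε/D = 2.30×10^-4 → f = 0.01576 (Haaland)
Major: h_f = f(L/D)·V²/2g = 0.01576·3470·0.1320 = 7.217 m
Minor: ΣK = 11.4; h_m = ΣK·V²/2g = 1.507 m
Total H_L = 7.217 + 1.507 = 8.724 m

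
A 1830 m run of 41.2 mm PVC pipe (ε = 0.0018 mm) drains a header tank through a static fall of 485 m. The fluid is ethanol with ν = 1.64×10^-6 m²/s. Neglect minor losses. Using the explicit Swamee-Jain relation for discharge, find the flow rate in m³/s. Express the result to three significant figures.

Swamee-Jain (Type II): Q = -0.965·√(gD⁵h_f/L)·ln[ε/(3.7D) + √(3.17ν²L/(gD³h_f))]
√(gD⁵h_f/L) = √(9.81·0.0412⁵·485/1830) = 5.555×10^-4
ε/(3.7D) = 1.18×10^-5; √(3.17ν²L/(gD³h_f)) = 2.17×10^-4
Q = -0.965·5.555×10^-4·ln(2.284×10^-4) = 0.004495 m³/s
Check: V = 3.37 m/s, Re = 8.47×10^4, f = 0.01874, h_f = 482 m ≈ 485 m ✓

Q ≈ 0.00450 m³/s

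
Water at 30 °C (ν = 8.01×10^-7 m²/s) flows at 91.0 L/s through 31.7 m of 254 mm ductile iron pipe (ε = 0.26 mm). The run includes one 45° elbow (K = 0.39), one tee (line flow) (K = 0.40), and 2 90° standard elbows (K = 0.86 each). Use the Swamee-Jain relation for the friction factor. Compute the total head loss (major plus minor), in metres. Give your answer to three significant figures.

H_L ≈ 0.831 m

V = 4Q/(πD²) = 1.796 m/s; V²/2g = 0.1644 m
Re = 5.69×10^5, ε/D = 0.00102 → f = 0.02038 (Swamee-Jain)
Major: h_f = f(L/D)·V²/2g = 0.02038·124.8·0.1644 = 0.4182 m
Minor: ΣK = 2.51; h_m = ΣK·V²/2g = 0.4126 m
Total H_L = 0.4182 + 0.4126 = 0.8308 m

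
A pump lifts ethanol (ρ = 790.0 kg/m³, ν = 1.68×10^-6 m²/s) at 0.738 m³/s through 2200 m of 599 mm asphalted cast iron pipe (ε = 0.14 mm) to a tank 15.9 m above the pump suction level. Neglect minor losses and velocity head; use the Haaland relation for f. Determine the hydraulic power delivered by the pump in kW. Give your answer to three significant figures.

V = 4Q/(πD²) = 2.619 m/s; Re = 9.34×10^5; ε/D = 2.34×10^-4; f = 0.01501
h_f = f(L/D)V²/2g = 19.27 m
Total head H = z + h_f = 15.9 + 19.27 = 35.17 m
P_hyd = ρgQH = 790.0·9.81·0.738·35.17 = 201.2 kW

P_hyd ≈ 201 kW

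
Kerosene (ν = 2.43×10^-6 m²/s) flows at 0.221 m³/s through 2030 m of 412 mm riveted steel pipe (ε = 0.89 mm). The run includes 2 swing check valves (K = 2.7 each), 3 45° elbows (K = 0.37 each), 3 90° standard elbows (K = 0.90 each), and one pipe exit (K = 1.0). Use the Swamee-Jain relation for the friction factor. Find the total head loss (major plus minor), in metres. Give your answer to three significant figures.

H_L ≈ 18.5 m

V = 4Q/(πD²) = 1.658 m/s; V²/2g = 0.1401 m
Re = 2.81×10^5, ε/D = 0.00216 → f = 0.02467 (Swamee-Jain)
Major: h_f = f(L/D)·V²/2g = 0.02467·4927·0.1401 = 17.02 m
Minor: ΣK = 10.2; h_m = ΣK·V²/2g = 1.430 m
Total H_L = 17.02 + 1.430 = 18.45 m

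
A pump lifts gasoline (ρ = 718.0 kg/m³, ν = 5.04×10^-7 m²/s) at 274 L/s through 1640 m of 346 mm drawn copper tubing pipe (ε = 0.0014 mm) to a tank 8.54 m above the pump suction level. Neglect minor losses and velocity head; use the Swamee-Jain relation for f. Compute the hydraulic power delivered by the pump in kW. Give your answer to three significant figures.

V = 4Q/(πD²) = 2.914 m/s; Re = 2.00×10^6; ε/D = 4.05×10^-6; f = 0.01052
h_f = f(L/D)V²/2g = 21.58 m
Total head H = z + h_f = 8.54 + 21.58 = 30.12 m
P_hyd = ρgQH = 718.0·9.81·0.274·30.12 = 58.13 kW

P_hyd ≈ 58.1 kW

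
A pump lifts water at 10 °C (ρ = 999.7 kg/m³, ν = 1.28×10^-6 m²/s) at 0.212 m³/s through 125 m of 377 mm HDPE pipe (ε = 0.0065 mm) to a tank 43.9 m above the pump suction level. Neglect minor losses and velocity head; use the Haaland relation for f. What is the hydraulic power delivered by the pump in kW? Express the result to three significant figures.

V = 4Q/(πD²) = 1.899 m/s; Re = 5.59×10^5; ε/D = 1.72×10^-5; f = 0.01302
h_f = f(L/D)V²/2g = 0.7938 m
Total head H = z + h_f = 43.9 + 0.7938 = 44.69 m
P_hyd = ρgQH = 999.7·9.81·0.212·44.69 = 92.92 kW

P_hyd ≈ 92.9 kW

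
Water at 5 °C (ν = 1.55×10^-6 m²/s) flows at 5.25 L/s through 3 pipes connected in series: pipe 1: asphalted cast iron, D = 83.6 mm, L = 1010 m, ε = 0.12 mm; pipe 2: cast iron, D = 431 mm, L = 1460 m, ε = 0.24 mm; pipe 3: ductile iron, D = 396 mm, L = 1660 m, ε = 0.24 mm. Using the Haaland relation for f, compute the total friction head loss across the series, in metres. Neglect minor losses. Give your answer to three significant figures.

H ≈ 14.0 m

Pipe 1: V = 0.9564 m/s, Re = 5.16×10^4, ε/D = 0.00144, f = 0.02481, h_1 = f(L/D)V²/2g = 13.98 m
Pipe 2: V = 0.03598 m/s, Re = 1.00×10^4, ε/D = 5.57×10^-4, f = 0.03157, h_2 = f(L/D)V²/2g = 0.007058 m
Pipe 3: V = 0.04263 m/s, Re = 1.09×10^4, ε/D = 6.06×10^-4, f = 0.03096, h_3 = f(L/D)V²/2g = 0.01202 m
Series → Q common, losses add: H = Σh = 14.00 m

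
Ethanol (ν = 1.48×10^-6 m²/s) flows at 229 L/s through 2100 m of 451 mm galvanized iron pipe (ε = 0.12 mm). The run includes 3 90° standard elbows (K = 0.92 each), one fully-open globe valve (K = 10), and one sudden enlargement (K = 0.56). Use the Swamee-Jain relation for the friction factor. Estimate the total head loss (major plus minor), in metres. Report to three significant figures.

H_L ≈ 9.33 m

V = 4Q/(πD²) = 1.433 m/s; V²/2g = 0.1047 m
Re = 4.37×10^5, ε/D = 2.66×10^-4 → f = 0.01626 (Swamee-Jain)
Major: h_f = f(L/D)·V²/2g = 0.01626·4656·0.1047 = 7.932 m
Minor: ΣK = 13.3; h_m = ΣK·V²/2g = 1.395 m
Total H_L = 7.932 + 1.395 = 9.327 m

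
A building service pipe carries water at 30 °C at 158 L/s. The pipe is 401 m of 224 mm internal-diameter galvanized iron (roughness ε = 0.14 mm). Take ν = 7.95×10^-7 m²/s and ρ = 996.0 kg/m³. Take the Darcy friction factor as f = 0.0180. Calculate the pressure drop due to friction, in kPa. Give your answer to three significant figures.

Δp ≈ 258 kPa

V = 4Q/(πD²) = 4·0.158/(π·0.224²) = 4.009 m/s
h_f = f(L/D)V²/(2g) = 0.01800·(401/0.224)·4.009²/(2·9.81) = 26.40 m
Δp = ρg·h_f = 996.0·9.81·26.40 = 258.0 kPa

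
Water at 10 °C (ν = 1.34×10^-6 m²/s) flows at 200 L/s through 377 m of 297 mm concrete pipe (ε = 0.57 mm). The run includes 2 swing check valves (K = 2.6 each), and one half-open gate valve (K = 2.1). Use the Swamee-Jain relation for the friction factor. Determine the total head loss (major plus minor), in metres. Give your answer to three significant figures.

V = 4Q/(πD²) = 2.887 m/s; V²/2g = 0.4248 m
Re = 6.40×10^5, ε/D = 0.00192 → f = 0.02356 (Swamee-Jain)
Major: h_f = f(L/D)·V²/2g = 0.02356·1269·0.4248 = 12.70 m
Minor: ΣK = 7.30; h_m = ΣK·V²/2g = 3.101 m
Total H_L = 12.70 + 3.101 = 15.80 m

H_L ≈ 15.8 m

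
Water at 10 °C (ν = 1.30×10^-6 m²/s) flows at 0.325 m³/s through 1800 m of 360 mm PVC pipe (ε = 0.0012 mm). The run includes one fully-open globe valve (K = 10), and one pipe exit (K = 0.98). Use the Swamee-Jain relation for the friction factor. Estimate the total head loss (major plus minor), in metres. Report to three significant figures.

V = 4Q/(πD²) = 3.193 m/s; V²/2g = 0.5196 m
Re = 8.84×10^5, ε/D = 3.33×10^-6 → f = 0.01193 (Swamee-Jain)
Major: h_f = f(L/D)·V²/2g = 0.01193·5000·0.5196 = 30.99 m
Minor: ΣK = 11.0; h_m = ΣK·V²/2g = 5.705 m
Total H_L = 30.99 + 5.705 = 36.70 m

H_L ≈ 36.7 m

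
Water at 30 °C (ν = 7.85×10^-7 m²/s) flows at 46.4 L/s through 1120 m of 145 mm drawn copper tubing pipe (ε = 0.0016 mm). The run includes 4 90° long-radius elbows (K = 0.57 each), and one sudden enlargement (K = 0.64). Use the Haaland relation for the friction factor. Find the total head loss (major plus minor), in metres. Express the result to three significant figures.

H_L ≈ 41.9 m

V = 4Q/(πD²) = 2.810 m/s; V²/2g = 0.4024 m
Re = 5.19×10^5, ε/D = 1.10×10^-5 → f = 0.01311 (Haaland)
Major: h_f = f(L/D)·V²/2g = 0.01311·7724·0.4024 = 40.74 m
Minor: ΣK = 2.92; h_m = ΣK·V²/2g = 1.175 m
Total H_L = 40.74 + 1.175 = 41.91 m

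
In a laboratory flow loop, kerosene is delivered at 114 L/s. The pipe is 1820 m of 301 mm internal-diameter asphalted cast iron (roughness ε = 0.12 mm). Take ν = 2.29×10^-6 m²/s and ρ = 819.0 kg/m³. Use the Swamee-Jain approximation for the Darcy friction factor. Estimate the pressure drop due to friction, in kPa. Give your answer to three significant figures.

V = 4Q/(πD²) = 4·0.114/(π·0.301²) = 1.602 m/s
Re = VD/ν = 1.602·0.301/2.29×10^-6 = 2.11×10^5 → turbulent
ε/D = 0.12/301 = 3.99×10^-4
Swamee-Jain: f = 0.01828
h_f = f(L/D)V²/(2g) = 0.01828·(1820/0.301)·1.602²/(2·9.81) = 14.46 m
Δp = ρg·h_f = 819.0·9.81·14.46 = 116.2 kPa

Δp ≈ 116 kPa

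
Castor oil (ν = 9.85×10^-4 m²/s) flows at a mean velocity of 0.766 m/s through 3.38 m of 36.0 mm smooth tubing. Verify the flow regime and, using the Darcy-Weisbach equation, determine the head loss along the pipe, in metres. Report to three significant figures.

h_f ≈ 6.42 m

Re = VD/ν = 0.766·0.03600/9.85×10^-4 = 28.0 → laminar (Re < 2300)
f = 64/Re = 2.286
h_f = f(L/D)V²/(2g) = 2.286·(3.38/0.03600)·0.766²/(2·9.81) = 6.419 m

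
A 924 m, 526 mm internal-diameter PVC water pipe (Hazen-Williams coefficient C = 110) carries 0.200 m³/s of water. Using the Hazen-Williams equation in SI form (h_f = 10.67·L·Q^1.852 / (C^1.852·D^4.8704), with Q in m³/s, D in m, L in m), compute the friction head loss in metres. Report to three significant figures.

h_f = 10.67·924·0.200^1.852 / (110^1.852·0.526^4.8704) = 1.895 m

h_f ≈ 1.89 m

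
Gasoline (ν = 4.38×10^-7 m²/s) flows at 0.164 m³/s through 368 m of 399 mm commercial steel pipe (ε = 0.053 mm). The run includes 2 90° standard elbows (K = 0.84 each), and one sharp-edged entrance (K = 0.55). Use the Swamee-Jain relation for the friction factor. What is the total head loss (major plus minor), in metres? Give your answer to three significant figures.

V = 4Q/(πD²) = 1.312 m/s; V²/2g = 0.08768 m
Re = 1.19×10^6, ε/D = 1.33×10^-4 → f = 0.01380 (Swamee-Jain)
Major: h_f = f(L/D)·V²/2g = 0.01380·922.3·0.08768 = 1.116 m
Minor: ΣK = 2.23; h_m = ΣK·V²/2g = 0.1955 m
Total H_L = 1.116 + 0.1955 = 1.311 m

H_L ≈ 1.31 m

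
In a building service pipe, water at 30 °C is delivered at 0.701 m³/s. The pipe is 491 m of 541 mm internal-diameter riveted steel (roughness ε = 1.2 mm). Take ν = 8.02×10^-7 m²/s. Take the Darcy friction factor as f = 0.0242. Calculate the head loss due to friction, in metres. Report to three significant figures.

V = 4Q/(πD²) = 4·0.701/(π·0.541²) = 3.050 m/s
h_f = f(L/D)V²/(2g) = 0.02420·(491/0.541)·3.050²/(2·9.81) = 10.41 m

h_f ≈ 10.4 m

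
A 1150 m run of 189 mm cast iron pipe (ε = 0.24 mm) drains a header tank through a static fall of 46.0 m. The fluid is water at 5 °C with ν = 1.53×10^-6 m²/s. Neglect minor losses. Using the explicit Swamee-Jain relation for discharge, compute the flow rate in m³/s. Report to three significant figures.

Q ≈ 0.0735 m³/s

Swamee-Jain (Type II): Q = -0.965·√(gD⁵h_f/L)·ln[ε/(3.7D) + √(3.17ν²L/(gD³h_f))]
√(gD⁵h_f/L) = √(9.81·0.189⁵·46.0/1150) = 0.009728
ε/(3.7D) = 3.43×10^-4; √(3.17ν²L/(gD³h_f)) = 5.29×10^-5
Q = -0.965·0.009728·ln(3.961×10^-4) = 0.07354 m³/s
Check: V = 2.62 m/s, Re = 3.24×10^5, f = 0.02174, h_f = 46.3 m ≈ 46.0 m ✓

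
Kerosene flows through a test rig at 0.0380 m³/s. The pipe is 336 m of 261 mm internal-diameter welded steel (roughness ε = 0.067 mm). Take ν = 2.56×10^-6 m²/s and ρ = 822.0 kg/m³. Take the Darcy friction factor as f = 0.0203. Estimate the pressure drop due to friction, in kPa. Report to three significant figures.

V = 4Q/(πD²) = 4·0.0380/(π·0.261²) = 0.7103 m/s
h_f = f(L/D)V²/(2g) = 0.02030·(336/0.261)·0.7103²/(2·9.81) = 0.6719 m
Δp = ρg·h_f = 822.0·9.81·0.6719 = 5.418 kPa

Δp ≈ 5.42 kPa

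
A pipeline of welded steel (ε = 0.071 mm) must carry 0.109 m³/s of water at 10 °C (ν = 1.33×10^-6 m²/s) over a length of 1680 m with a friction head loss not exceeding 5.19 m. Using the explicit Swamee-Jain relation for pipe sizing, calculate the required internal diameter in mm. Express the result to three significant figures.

D ≈ 354 mm

Swamee-Jain (Type III): D = 0.66·[ε^1.25·(LQ²/(gh_f))^4.75 + ν·Q^9.4·(L/(gh_f))^5.2]^0.04
LQ²/(gh_f) = 0.3920; L/(gh_f) = 33.00
Term 1 = ε^1.25·(…)^4.75 = 7.63×10^-8; Term 2 = ν·Q^9.4·(…)^5.2 = 9.37×10^-8
D = 0.66·(7.63×10^-8 + 9.37×10^-8)^0.04 = 0.3538 m = 354 mm
Check: V = 1.11 m/s, Re = 2.95×10^5, f = 0.01635, h_f = 4.86 m ≈ 5.19 m ✓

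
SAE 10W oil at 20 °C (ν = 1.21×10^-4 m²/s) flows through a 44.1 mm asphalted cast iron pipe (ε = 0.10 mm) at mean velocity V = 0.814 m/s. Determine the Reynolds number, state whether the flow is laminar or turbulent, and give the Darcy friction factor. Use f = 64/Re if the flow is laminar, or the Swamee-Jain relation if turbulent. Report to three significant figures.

Re ≈ 297; laminar; f = 64/Re ≈ 0.216

Re = VD/ν = 0.8140·0.0441/1.21×10^-4 = 297
Re < 2300 → laminar → f = 64/Re = 0.2157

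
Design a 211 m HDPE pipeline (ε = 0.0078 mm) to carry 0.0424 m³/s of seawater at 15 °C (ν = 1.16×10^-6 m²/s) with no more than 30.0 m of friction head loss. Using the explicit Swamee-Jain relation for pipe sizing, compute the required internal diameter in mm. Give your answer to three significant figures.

D ≈ 110 mm

Swamee-Jain (Type III): D = 0.66·[ε^1.25·(LQ²/(gh_f))^4.75 + ν·Q^9.4·(L/(gh_f))^5.2]^0.04
LQ²/(gh_f) = 0.001289; L/(gh_f) = 0.7170
Term 1 = ε^1.25·(…)^4.75 = 7.74×10^-21; Term 2 = ν·Q^9.4·(…)^5.2 = 2.57×10^-20
D = 0.66·(7.74×10^-21 + 2.57×10^-20)^0.04 = 0.1098 m = 110 mm
Check: V = 4.48 m/s, Re = 4.24×10^5, f = 0.01442, h_f = 28.4 m ≈ 30.0 m ✓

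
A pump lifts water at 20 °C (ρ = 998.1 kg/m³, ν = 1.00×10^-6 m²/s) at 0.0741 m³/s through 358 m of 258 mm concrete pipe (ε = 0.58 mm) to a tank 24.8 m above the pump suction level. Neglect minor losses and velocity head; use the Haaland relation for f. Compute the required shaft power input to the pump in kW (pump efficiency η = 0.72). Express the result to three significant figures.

P_shaft ≈ 28.5 kW

V = 4Q/(πD²) = 1.417 m/s; Re = 3.66×10^5; ε/D = 0.00225; f = 0.02462
h_f = f(L/D)V²/2g = 3.498 m
Total head H = z + h_f = 24.8 + 3.498 = 28.30 m
P_hyd = ρgQH = 998.1·9.81·0.0741·28.30 = 20.53 kW
P_shaft = P_hyd/η = 20.53/0.72 = 28.52 kW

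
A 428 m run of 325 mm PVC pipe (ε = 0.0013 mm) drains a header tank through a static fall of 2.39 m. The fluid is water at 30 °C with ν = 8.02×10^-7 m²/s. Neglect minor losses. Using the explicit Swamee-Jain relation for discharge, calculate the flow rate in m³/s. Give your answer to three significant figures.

Q ≈ 0.140 m³/s

Swamee-Jain (Type II): Q = -0.965·√(gD⁵h_f/L)·ln[ε/(3.7D) + √(3.17ν²L/(gD³h_f))]
√(gD⁵h_f/L) = √(9.81·0.325⁵·2.39/428) = 0.01409
ε/(3.7D) = 1.08×10^-6; √(3.17ν²L/(gD³h_f)) = 3.29×10^-5
Q = -0.965·0.01409·ln(3.401×10^-5) = 0.1399 m³/s
Check: V = 1.69 m/s, Re = 6.84×10^5, f = 0.01247, h_f = 2.38 m ≈ 2.39 m ✓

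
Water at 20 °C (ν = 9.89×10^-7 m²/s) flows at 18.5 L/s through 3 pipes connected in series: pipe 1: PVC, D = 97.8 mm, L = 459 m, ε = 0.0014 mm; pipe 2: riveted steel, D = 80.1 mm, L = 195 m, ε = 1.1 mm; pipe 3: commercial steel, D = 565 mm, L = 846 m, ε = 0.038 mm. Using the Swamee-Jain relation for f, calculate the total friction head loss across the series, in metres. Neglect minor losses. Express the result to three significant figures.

Pipe 1: V = 2.463 m/s, Re = 2.44×10^5, ε/D = 1.43×10^-5, f = 0.01510, h_1 = f(L/D)V²/2g = 21.91 m
Pipe 2: V = 3.671 m/s, Re = 2.97×10^5, ε/D = 0.0137, f = 0.04260, h_2 = f(L/D)V²/2g = 71.24 m
Pipe 3: V = 0.07379 m/s, Re = 4.22×10^4, ε/D = 6.73×10^-5, f = 0.02183, h_3 = f(L/D)V²/2g = 0.009072 m
Series → Q common, losses add: H = Σh = 93.16 m

H ≈ 93.2 m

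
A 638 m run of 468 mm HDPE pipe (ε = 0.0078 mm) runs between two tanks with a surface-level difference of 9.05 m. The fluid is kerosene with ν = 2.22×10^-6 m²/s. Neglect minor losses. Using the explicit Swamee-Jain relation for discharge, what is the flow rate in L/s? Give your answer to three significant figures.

Swamee-Jain (Type II): Q = -0.965·√(gD⁵h_f/L)·ln[ε/(3.7D) + √(3.17ν²L/(gD³h_f))]
√(gD⁵h_f/L) = √(9.81·0.468⁵·9.05/638) = 0.05589
ε/(3.7D) = 4.50×10^-6; √(3.17ν²L/(gD³h_f)) = 3.31×10^-5
Q = -0.965·0.05589·ln(3.760×10^-5) = 0.5495 m³/s
Check: V = 3.19 m/s, Re = 6.73×10^5, f = 0.01274, h_f = 9.03 m ≈ 9.05 m ✓

Q ≈ 550 L/s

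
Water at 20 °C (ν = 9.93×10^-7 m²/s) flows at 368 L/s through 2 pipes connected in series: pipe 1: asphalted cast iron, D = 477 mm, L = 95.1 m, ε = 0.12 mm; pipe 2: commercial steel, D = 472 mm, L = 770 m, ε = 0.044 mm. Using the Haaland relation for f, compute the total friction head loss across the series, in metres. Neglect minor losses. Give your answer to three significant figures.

H ≈ 5.52 m

Pipe 1: V = 2.059 m/s, Re = 9.89×10^5, ε/D = 2.52×10^-4, f = 0.01515, h_1 = f(L/D)V²/2g = 0.6528 m
Pipe 2: V = 2.103 m/s, Re = 1.00×10^6, ε/D = 9.32×10^-5, f = 0.01323, h_2 = f(L/D)V²/2g = 4.864 m
Series → Q common, losses add: H = Σh = 5.517 m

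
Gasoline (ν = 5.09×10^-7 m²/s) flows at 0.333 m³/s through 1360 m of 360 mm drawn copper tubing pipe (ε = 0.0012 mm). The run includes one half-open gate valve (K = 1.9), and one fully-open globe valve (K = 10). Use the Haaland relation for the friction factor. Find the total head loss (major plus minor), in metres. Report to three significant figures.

H_L ≈ 27.5 m

V = 4Q/(πD²) = 3.272 m/s; V²/2g = 0.5455 m
Re = 2.31×10^6, ε/D = 3.33×10^-6 → f = 0.01021 (Haaland)
Major: h_f = f(L/D)·V²/2g = 0.01021·3778·0.5455 = 21.04 m
Minor: ΣK = 11.9; h_m = ΣK·V²/2g = 6.492 m
Total H_L = 21.04 + 6.492 = 27.53 m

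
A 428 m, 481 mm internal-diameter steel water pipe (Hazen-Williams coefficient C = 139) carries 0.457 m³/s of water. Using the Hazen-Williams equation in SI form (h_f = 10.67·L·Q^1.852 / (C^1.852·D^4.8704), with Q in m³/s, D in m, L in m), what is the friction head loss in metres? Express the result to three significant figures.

h_f = 10.67·428·0.457^1.852 / (139^1.852·0.481^4.8704) = 4.064 m

h_f ≈ 4.06 m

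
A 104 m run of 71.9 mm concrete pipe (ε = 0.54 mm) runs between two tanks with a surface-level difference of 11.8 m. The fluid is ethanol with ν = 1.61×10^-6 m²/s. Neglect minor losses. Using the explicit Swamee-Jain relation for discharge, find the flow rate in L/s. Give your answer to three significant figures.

Q ≈ 8.65 L/s

Swamee-Jain (Type II): Q = -0.965·√(gD⁵h_f/L)·ln[ε/(3.7D) + √(3.17ν²L/(gD³h_f))]
√(gD⁵h_f/L) = √(9.81·0.0719⁵·11.8/104) = 0.001462
ε/(3.7D) = 0.00203; √(3.17ν²L/(gD³h_f)) = 1.41×10^-4
Q = -0.965·0.001462·ln(0.002171) = 0.008655 m³/s
Check: V = 2.13 m/s, Re = 9.52×10^4, f = 0.03550, h_f = 11.9 m ≈ 11.8 m ✓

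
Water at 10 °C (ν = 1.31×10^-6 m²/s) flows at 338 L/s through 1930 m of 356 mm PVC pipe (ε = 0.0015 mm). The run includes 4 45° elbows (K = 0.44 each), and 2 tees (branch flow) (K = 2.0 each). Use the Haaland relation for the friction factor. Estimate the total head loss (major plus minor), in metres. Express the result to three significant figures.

V = 4Q/(πD²) = 3.396 m/s; V²/2g = 0.5877 m
Re = 9.23×10^5, ε/D = 4.21×10^-6 → f = 0.01181 (Haaland)
Major: h_f = f(L/D)·V²/2g = 0.01181·5421·0.5877 = 37.63 m
Minor: ΣK = 5.76; h_m = ΣK·V²/2g = 3.385 m
Total H_L = 37.63 + 3.385 = 41.02 m

H_L ≈ 41.0 m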